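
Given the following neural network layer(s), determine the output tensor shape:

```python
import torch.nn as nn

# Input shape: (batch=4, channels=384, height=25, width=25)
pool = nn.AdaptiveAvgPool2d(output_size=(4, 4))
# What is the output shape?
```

Input: (4, 384, 25, 25) -> Output: (4, 384, 4, 4)

Answer: (4, 384, 4, 4)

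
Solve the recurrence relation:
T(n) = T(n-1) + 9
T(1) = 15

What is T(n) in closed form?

Unrolling: T(n) = T(1) + 9·(n-1) = 15 + 9(n-1) = 9n + 6.

Answer: T(n) = 9n + 6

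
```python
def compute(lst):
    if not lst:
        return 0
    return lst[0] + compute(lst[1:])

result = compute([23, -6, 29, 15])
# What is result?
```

23 + (-6) + 29 + 15 + 0 = 61

Answer: 61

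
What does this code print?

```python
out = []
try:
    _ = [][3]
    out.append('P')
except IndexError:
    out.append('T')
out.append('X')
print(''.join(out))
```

Execution trace: 'T' (except IndexError) → 'X' (after the try/except). Output: TX

Answer: TX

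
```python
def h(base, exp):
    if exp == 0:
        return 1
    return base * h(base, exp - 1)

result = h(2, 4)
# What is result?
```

h(2, 4) = 2 * 2 * 2 * 2 = 16

Answer: 16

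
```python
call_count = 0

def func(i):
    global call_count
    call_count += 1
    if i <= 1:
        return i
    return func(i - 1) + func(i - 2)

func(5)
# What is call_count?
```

Calls(i) = 1 + Calls(i-1) + Calls(i-2); Calls(0)=Calls(1)=1. For i=5 this gives 15.

Answer: 15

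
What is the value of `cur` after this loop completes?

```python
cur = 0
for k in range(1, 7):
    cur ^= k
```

XOR of 1 to 6
`cur` takes the values: 0 → 1 → 3 → 0 → 4 → 1 → 7

Answer: 7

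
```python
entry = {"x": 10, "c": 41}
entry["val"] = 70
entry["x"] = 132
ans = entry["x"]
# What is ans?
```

Trace:
`entry = {"x": 10, "c": 41}` → entry = {'x': 10, 'c': 41}
`entry["val"] = 70` → entry = {'x': 10, 'c': 41, 'val': 70}
`entry["x"] = 132` → entry = {'x': 132, 'c': 41, 'val': 70}
`ans = entry["x"]` → ans = 132
So ans = 132

Answer: 132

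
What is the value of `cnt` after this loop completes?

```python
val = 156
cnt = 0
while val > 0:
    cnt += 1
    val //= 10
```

Count digits by repeated division by 10
`cnt` takes the values: 0 → 1 → 2 → 3

Answer: 3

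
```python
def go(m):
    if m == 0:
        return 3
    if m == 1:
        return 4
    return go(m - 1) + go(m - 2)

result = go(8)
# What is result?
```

Build up from base cases: go(0)=3, go(1)=4, go(2)=7, go(3)=11, go(4)=18, go(5)=29, go(6)=47, ..., go(8)=123

Answer: 123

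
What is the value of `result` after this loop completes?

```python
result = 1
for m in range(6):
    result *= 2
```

2^6 = 64
`result` takes the values: 1 → 2 → 4 → 8 → 16 → 32 → 64

Answer: 64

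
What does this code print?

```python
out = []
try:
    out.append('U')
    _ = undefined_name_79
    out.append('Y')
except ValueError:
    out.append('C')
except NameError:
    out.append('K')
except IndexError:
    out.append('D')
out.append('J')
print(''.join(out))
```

Execution trace: 'U' (try body) → 'K' (except NameError) → 'J' (after the try/except). Output: UKJ

Answer: UKJ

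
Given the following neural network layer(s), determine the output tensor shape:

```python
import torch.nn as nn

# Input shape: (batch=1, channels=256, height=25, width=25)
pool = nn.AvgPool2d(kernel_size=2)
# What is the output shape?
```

Input: (1, 256, 25, 25) -> Output: (1, 256, 12, 12)

Answer: (1, 256, 12, 12)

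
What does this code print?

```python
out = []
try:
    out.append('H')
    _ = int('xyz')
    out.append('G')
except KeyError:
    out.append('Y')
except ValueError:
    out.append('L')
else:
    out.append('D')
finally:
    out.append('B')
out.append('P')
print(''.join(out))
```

Execution trace: 'H' (try body) → 'L' (except ValueError) → 'B' (finally) → 'P' (after the try/except). Output: HLBP

Answer: HLBP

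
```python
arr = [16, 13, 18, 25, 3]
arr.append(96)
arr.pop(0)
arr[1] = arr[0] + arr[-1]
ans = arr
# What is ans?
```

Trace:
`arr = [16, 13, 18, 25, 3]` → arr = [16, 13, 18, 25, 3]
`arr.append(96)` → arr = [16, 13, 18, 25, 3, 96]
`arr.pop(0)` → arr = [13, 18, 25, 3, 96]
`arr[1] = arr[0] + arr[-1]` → arr = [13, 109, 25, 3, 96]
`ans = arr` → ans = [13, 109, 25, 3, 96]
So ans = [13, 109, 25, 3, 96]

Answer: [13, 109, 25, 3, 96]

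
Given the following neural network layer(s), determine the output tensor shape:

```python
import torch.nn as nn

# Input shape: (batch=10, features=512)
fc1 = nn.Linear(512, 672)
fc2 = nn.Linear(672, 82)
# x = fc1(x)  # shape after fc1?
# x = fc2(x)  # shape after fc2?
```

Input: (10, 512) -> after fc1: (10, 672) -> Output: (10, 82)

Answer: (10, 82)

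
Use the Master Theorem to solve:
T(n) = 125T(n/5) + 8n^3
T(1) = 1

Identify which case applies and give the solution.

a=125, b=5, f(n)=8n^3. log_5(125) = 3. Since c=3 = 3, Case 2 applies: T(n) = Θ(n^log_b(a) · log n) = O(n^3 log n).

Answer: O(n^3 log n) - Case 2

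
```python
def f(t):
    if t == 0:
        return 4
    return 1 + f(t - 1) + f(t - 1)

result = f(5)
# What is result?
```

f(t) = 1 + 2·f(t-1), f(0)=4. Closed form: (4+1)·2^5 - 1 = 159.

Answer: 159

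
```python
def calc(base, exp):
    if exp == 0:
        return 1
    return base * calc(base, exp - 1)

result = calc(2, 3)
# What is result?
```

calc(2, 3) = 2 * 2 * 2 = 8

Answer: 8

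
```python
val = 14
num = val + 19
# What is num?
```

Trace:
`val = 14` → val = 14
`num = val + 19` → num = 33
So num = 33

Answer: 33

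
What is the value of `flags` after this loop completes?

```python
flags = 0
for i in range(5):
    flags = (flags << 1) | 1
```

Build 5 consecutive 1-bits: 0b11111
`flags` takes the values: 0 → 1 → 3 → 7 → 15 → 31

Answer: 31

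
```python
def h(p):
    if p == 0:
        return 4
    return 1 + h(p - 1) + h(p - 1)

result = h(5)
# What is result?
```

h(p) = 1 + 2·h(p-1), h(0)=4. Closed form: (4+1)·2^5 - 1 = 159.

Answer: 159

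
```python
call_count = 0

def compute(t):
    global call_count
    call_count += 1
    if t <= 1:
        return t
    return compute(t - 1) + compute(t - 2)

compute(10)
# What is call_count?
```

Calls(t) = 1 + Calls(t-1) + Calls(t-2); Calls(0)=Calls(1)=1. For t=10 this gives 177.

Answer: 177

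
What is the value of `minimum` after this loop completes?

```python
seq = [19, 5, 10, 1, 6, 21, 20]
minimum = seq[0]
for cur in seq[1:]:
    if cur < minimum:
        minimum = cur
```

Minimum of [19, 5, 10, 1, 6, 21, 20]
`minimum` takes the values: 19 → 5 → 1

Answer: 1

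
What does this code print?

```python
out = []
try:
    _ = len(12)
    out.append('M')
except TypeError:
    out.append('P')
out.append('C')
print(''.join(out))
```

Execution trace: 'P' (except TypeError) → 'C' (after the try/except). Output: PC

Answer: PC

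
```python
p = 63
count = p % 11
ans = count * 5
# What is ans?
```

Trace:
`p = 63` → p = 63
`count = p % 11` → count = 8
`ans = count * 5` → ans = 40
So ans = 40

Answer: 40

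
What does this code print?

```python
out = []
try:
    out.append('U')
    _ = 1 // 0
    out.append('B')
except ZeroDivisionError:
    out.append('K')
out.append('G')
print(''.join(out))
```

Execution trace: 'U' (try body) → 'K' (except ZeroDivisionError) → 'G' (after the try/except). Output: UKG

Answer: UKG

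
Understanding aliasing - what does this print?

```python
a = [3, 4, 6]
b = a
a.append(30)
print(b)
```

Key concept: basic list aliasing.
Step by step:
`a = [3, 4, 6]` → a = [3, 4, 6]
`b = a` → b = [3, 4, 6] (same object as a)
`a.append(30)` → a = [3, 4, 6, 30] (same object as b); b = [3, 4, 6, 30] (same object as a)
`print(b)` → prints [3, 4, 6, 30]

Answer: [3, 4, 6, 30]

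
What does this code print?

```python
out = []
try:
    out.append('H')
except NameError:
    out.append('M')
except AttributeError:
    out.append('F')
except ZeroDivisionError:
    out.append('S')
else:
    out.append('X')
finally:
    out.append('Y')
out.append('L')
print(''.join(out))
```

Execution trace: 'H' (try body, no exception) → 'X' (else) → 'Y' (finally) → 'L' (after the try/except). Output: HXYL

Answer: HXYL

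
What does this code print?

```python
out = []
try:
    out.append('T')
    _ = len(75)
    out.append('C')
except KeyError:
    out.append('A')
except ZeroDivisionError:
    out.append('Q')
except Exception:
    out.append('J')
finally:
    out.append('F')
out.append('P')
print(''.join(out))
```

Execution trace: 'T' (try body) → 'J' (except Exception) → 'F' (finally) → 'P' (after the try/except). Output: TJFP

Answer: TJFP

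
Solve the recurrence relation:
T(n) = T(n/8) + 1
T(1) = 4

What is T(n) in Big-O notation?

Each step divides n by 8 and adds 1. After log_8(n) steps we reach T(1)=4. So T(n) = 1·log_8(n) + 4 = O(log n).

Answer: O(log n)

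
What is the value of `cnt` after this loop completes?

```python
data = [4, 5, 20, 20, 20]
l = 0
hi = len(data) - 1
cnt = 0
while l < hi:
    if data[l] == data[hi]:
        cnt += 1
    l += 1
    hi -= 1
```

Count matching pairs from ends
`cnt` takes the values: 0

Answer: 0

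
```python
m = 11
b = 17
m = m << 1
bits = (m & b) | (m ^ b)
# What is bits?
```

Trace:
`m = 11` → m = 11
`b = 17` → b = 17
`m = m << 1` → m = 22
`bits = (m & b) | (m ^ b)` → bits = 23
So bits = 23

Answer: 23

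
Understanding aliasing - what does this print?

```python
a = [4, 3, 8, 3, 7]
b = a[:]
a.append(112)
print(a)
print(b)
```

Key concept: slice [:] creates copy.
Step by step:
`a = [4, 3, 8, 3, 7]` → a = [4, 3, 8, 3, 7]
`b = a[:]` → b = [4, 3, 8, 3, 7]
`a.append(112)` → a = [4, 3, 8, 3, 7, 112]
`print(a)` → prints [4, 3, 8, 3, 7, 112]
`print(b)` → prints [4, 3, 8, 3, 7]

Answer:
[4, 3, 8, 3, 7, 112]
[4, 3, 8, 3, 7]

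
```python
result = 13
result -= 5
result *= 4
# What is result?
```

Trace:
`result = 13` → result = 13
`result -= 5` → result = 8
`result *= 4` → result = 32
So result = 32

Answer: 32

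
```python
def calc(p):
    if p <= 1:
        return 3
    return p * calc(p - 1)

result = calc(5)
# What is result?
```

calc(5) = 5 * 4 * 3 * 2 * 3 = 360

Answer: 360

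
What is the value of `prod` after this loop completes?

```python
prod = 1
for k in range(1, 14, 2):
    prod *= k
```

Product of 1, 3, 5, ... up to 13
`prod` takes the values: 1 → 3 → 15 → 105 → 945 → 10395 → 135135

Answer: 135135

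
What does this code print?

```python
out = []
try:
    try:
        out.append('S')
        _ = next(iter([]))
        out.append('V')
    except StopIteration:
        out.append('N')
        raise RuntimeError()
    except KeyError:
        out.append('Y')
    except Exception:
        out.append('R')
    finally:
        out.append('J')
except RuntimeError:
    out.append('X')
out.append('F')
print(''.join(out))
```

Execution trace: 'S' (inner try body) → 'N' (inner except StopIteration) → 'J' (inner finally) → 'X' (outer except RuntimeError) → 'F' (after the try/except). Output: SNJXF

Answer: SNJXF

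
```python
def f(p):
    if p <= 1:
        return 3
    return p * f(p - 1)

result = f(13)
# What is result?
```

f(13) = 13 * 12 * 11 * 10 * 9 * 8 * 7 * 6 * 5 * 4 * 3 * 2 * 3 = 18681062400

Answer: 18681062400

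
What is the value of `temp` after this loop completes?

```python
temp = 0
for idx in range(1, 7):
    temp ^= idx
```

XOR of 1 to 6
`temp` takes the values: 0 → 1 → 3 → 0 → 4 → 1 → 7

Answer: 7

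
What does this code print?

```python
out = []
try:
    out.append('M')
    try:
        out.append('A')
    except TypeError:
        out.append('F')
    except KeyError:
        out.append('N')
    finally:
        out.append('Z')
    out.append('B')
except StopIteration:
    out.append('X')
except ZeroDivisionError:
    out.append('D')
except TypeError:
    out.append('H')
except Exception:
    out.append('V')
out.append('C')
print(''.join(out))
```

Execution trace: 'M' (try body) → 'A' (inner try body, no exception) → 'Z' (inner finally) → 'B' (try body, no exception) → 'C' (after the try/except). Output: MAZBC

Answer: MAZBC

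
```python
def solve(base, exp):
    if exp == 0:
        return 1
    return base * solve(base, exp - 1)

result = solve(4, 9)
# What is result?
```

solve(4, 9) = 4 * 4 * 4 * 4 * 4 * 4 * 4 * 4 * 4 = 262144

Answer: 262144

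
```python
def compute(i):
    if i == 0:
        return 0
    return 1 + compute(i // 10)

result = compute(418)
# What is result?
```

Count of digits of 418: 3

Answer: 3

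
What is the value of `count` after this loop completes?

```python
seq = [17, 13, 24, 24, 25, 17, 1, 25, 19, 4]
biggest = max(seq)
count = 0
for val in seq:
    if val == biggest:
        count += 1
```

Count of max value 25 in [17, 13, 24, 24, 25, 17, 1, 25, 19, 4]
`count` takes the values: 0 → 1 → 2

Answer: 2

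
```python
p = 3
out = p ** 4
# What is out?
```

Trace:
`p = 3` → p = 3
`out = p ** 4` → out = 81
So out = 81

Answer: 81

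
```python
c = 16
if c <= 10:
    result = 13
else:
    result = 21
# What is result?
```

Trace:
`c = 16` → c = 16
`if c <= 10: ...` → c <= 10 is False, take else branch → result = 21
So result = 21

Answer: 21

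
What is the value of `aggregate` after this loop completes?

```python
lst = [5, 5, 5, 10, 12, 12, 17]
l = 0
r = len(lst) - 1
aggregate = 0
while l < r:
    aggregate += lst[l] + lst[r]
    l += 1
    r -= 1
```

Sum of pairs from ends
`aggregate` takes the values: 0 → 22 → 39 → 56

Answer: 56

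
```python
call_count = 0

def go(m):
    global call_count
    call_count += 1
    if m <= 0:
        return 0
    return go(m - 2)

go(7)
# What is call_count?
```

Linear recursion stepping by 2: 5 calls from m=7 down to ≤0.

Answer: 5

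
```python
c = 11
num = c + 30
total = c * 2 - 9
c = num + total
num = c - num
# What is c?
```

Trace:
`c = 11` → c = 11
`num = c + 30` → num = 41
`total = c * 2 - 9` → total = 13
`c = num + total` → c = 54
`num = c - num` → num = 13
So c = 54

Answer: 54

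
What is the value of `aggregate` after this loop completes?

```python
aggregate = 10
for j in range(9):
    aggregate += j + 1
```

Start at 10, add 1 to 9 = 55
`aggregate` takes the values: 10 → 11 → 13 → 16 → 20 → 25 → 31 → 38 → 46 → 55

Answer: 55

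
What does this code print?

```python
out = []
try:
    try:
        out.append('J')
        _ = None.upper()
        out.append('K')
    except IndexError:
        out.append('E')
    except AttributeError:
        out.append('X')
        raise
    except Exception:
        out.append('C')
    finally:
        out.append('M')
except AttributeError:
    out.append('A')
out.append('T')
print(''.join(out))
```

Execution trace: 'J' (try body) → 'X' (except AttributeError) → 'M' (finally) → 'A' (outer except AttributeError) → 'T' (after the try/except). Output: JXMAT

Answer: JXMAT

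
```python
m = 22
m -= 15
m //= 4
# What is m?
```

Trace:
`m = 22` → m = 22
`m -= 15` → m = 7
`m //= 4` → m = 1
So m = 1

Answer: 1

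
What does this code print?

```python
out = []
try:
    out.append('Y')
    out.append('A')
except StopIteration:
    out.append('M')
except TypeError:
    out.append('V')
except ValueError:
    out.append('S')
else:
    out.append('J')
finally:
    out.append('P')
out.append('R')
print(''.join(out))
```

Execution trace: 'Y' (try body) → 'A' (try body, no exception) → 'J' (else) → 'P' (finally) → 'R' (after the try/except). Output: YAJPR

Answer: YAJPR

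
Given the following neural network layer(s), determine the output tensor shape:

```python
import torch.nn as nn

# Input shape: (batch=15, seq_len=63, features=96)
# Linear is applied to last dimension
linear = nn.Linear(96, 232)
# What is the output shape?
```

Input: (15, 63, 96) -> Output: (15, 63, 232)

Answer: (15, 63, 232)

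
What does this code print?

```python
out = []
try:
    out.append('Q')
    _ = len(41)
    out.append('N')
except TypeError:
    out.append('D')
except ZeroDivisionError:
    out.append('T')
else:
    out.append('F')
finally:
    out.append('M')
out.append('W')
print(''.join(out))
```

Execution trace: 'Q' (try body) → 'D' (except TypeError) → 'M' (finally) → 'W' (after the try/except). Output: QDMW

Answer: QDMW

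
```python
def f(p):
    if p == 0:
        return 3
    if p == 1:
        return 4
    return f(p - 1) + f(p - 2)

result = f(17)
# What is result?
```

Build up from base cases: f(0)=3, f(1)=4, f(2)=7, f(3)=11, f(4)=18, f(5)=29, f(6)=47, ..., f(17)=9349

Answer: 9349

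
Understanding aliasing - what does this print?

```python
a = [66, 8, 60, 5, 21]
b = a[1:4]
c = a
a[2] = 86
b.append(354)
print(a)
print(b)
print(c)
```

Key concept: slice vs alias.
Step by step:
`a = [66, 8, 60, 5, 21]` → a = [66, 8, 60, 5, 21]
`b = a[1:4]` → b = [8, 60, 5]
`c = a` → c = [66, 8, 60, 5, 21] (same object as a)
`a[2] = 86` → a = [66, 8, 86, 5, 21] (same object as c); c = [66, 8, 86, 5, 21] (same object as a)
`b.append(354)` → b = [8, 60, 5, 354]
`print(a)` → prints [66, 8, 86, 5, 21]
`print(b)` → prints [8, 60, 5, 354]
`print(c)` → prints [66, 8, 86, 5, 21]

Answer:
[66, 8, 86, 5, 21]
[8, 60, 5, 354]
[66, 8, 86, 5, 21]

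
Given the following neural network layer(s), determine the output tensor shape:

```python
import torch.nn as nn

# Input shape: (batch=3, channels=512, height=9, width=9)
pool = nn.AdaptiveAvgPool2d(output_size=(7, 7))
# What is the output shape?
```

Input: (3, 512, 9, 9) -> Output: (3, 512, 7, 7)

Answer: (3, 512, 7, 7)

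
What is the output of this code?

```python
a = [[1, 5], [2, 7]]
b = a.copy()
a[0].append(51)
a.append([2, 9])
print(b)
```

Key concept: shallow copy with nested lists.
Step by step:
`a = [[1, 5], [2, 7]]` → a = [[1, 5], [2, 7]]
`b = a.copy()` → b = [[1, 5], [2, 7]]
`a[0].append(51)` → a = [[1, 5, 51], [2, 7]]; b = [[1, 5, 51], [2, 7]]
`a.append([2, 9])` → a = [[1, 5, 51], [2, 7], [2, 9]]
`print(b)` → prints [[1, 5, 51], [2, 7]]

Answer: [[1, 5, 51], [2, 7]]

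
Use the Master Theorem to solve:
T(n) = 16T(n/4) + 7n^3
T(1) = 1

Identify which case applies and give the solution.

a=16, b=4, f(n)=7n^3. log_4(16) = 2. Since c=3 > 2 and the regularity condition holds (16(n/4)^3 = (16/4^3)n^3 with 16/4^3 < 1), Case 3 applies: T(n) = Θ(f(n)) = O(n^3).

Answer: O(n^3) - Case 3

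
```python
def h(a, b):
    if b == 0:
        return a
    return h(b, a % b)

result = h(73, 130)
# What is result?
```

h(73, 130) -> h(130, 73) -> h(73, 57) -> h(57, 16) -> h(16, 9) -> h(9, 7) -> h(7, 2) -> h(2, 1) -> h(1, 0) -> 1

Answer: 1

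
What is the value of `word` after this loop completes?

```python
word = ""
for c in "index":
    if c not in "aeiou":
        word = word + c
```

Remove vowels from 'index'
`word` takes the values: "" → "n" → "nd" → "ndx"

Answer: "ndx"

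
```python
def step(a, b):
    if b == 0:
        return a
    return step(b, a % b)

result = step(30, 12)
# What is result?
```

step(30, 12) -> step(12, 6) -> step(6, 0) -> 6

Answer: 6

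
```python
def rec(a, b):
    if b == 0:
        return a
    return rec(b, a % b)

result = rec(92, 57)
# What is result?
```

rec(92, 57) -> rec(57, 35) -> rec(35, 22) -> rec(22, 13) -> rec(13, 9) -> rec(9, 4) -> rec(4, 1) -> rec(1, 0) -> 1

Answer: 1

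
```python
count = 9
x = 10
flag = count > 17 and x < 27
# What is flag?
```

Trace:
`count = 9` → count = 9
`x = 10` → x = 10
`flag = count > 17 and x < 27` → flag = False
So flag = False

Answer: False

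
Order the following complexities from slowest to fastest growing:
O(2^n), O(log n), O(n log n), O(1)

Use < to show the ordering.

Ordered by growth rate: O(1) < O(log n) < O(n log n) < O(2^n)

Answer: O(1) < O(log n) < O(n log n) < O(2^n)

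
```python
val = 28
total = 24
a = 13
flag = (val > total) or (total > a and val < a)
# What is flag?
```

Trace:
`val = 28` → val = 28
`total = 24` → total = 24
`a = 13` → a = 13
`flag = (val > total) or (total > a and val < a)` → flag = True
So flag = True

Answer: True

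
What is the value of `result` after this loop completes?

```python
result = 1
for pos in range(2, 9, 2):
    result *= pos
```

Product of even numbers 2 to 8
`result` takes the values: 1 → 2 → 8 → 48 → 384

Answer: 384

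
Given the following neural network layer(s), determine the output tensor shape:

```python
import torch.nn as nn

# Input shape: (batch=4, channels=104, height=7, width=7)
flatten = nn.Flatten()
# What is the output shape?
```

Input: (4, 104, 7, 7) -> Output: (4, 5096)

Answer: (4, 5096)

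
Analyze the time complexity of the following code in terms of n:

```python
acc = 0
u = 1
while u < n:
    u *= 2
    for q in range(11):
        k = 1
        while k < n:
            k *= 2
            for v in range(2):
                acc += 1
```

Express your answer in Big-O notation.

Each loop level contributes: log n × 1 × log n × 1. Multiplying the contributions gives O(log² n).

Answer: O(log² n)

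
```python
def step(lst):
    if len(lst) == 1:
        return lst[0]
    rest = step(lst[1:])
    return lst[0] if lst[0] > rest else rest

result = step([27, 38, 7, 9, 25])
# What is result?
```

Recursive max over [27, 38, 7, 9, 25] = 38

Answer: 38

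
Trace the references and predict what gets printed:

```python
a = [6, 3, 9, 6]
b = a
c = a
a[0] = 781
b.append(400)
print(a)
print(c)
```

Key concept: multiple aliases.
Step by step:
`a = [6, 3, 9, 6]` → a = [6, 3, 9, 6]
`b = a` → b = [6, 3, 9, 6] (same object as a)
`c = a` → c = [6, 3, 9, 6] (same object as a, b)
`a[0] = 781` → a = [781, 3, 9, 6] (same object as b, c); b = [781, 3, 9, 6] (same object as a, c); c = [781, 3, 9, 6] (same object as a, b)
`b.append(400)` → a = [781, 3, 9, 6, 400] (same object as b, c); b = [781, 3, 9, 6, 400] (same object as a, c); c = [781, 3, 9, 6, 400] (same object as a, b)
`print(a)` → prints [781, 3, 9, 6, 400]
`print(c)` → prints [781, 3, 9, 6, 400]

Answer:
[781, 3, 9, 6, 400]
[781, 3, 9, 6, 400]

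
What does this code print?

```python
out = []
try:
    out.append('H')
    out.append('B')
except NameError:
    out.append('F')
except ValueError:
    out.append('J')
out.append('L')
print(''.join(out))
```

Execution trace: 'H' (try body) → 'B' (try body, no exception) → 'L' (after the try/except). Output: HBL

Answer: HBL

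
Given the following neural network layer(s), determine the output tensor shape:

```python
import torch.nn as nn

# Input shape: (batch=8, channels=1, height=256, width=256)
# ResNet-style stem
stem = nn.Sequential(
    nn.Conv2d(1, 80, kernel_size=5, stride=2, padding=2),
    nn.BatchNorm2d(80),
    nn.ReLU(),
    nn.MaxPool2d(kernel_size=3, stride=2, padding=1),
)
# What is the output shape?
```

Input: (8, 1, 256, 256) -> after Conv2d 5x5 stride=2: (8, 80, 128, 128) -> Output: (8, 80, 64, 64)

Answer: (8, 80, 64, 64)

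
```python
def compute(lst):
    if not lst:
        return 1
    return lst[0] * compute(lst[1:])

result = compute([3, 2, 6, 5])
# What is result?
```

Product over [3, 2, 6, 5] = 3 * 2 * 6 * 5 = 180

Answer: 180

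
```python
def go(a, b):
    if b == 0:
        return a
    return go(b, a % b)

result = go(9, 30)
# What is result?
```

go(9, 30) -> go(30, 9) -> go(9, 3) -> go(3, 0) -> 3

Answer: 3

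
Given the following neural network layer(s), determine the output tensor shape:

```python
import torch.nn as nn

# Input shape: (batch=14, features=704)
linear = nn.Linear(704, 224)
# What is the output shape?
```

Input: (14, 704) -> Output: (14, 224)

Answer: (14, 224)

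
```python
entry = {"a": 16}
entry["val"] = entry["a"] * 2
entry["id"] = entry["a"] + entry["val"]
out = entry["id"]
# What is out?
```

Trace:
`entry = {"a": 16}` → entry = {'a': 16}
`entry["val"] = entry["a"] * 2` → entry = {'a': 16, 'val': 32}
`entry["id"] = entry["a"] + entry["val"]` → entry = {'a': 16, 'val': 32, 'id': 48}
`out = entry["id"]` → out = 48
So out = 48

Answer: 48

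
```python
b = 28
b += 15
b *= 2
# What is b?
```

Trace:
`b = 28` → b = 28
`b += 15` → b = 43
`b *= 2` → b = 86
So b = 86

Answer: 86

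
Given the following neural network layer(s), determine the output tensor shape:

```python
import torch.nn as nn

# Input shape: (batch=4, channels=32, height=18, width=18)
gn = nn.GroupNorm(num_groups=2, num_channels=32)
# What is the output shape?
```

Input: (4, 32, 18, 18) -> Output: (4, 32, 18, 18)

Answer: (4, 32, 18, 18)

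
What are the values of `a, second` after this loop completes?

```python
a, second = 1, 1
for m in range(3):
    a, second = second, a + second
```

Fibonacci: after 3 iterations
`a, second` takes the values: (1, 1) → (1, 2) → (2, 3) → (3, 5)

Answer: 3, 5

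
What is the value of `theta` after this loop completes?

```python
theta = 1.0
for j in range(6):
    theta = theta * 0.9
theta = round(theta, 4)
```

Exponential decay: 1.0 * 0.9^6
`theta` takes the values: 1.0 → 0.9 → 0.81 → 0.729 → 0.6561 → 0.59049 → 0.531441 → 0.5314

Answer: 0.5314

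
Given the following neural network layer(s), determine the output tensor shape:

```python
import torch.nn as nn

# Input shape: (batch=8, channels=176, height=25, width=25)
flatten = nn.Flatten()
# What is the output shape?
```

Input: (8, 176, 25, 25) -> Output: (8, 110000)

Answer: (8, 110000)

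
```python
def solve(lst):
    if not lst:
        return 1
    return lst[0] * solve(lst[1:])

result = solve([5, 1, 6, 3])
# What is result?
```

Product over [5, 1, 6, 3] = 5 * 1 * 6 * 3 = 90

Answer: 90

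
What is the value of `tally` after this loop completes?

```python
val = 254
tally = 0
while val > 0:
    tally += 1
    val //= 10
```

Count digits by repeated division by 10
`tally` takes the values: 0 → 1 → 2 → 3

Answer: 3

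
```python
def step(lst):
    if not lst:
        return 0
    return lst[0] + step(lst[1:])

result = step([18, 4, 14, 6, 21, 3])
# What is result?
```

18 + 4 + 14 + 6 + 21 + 3 + 0 = 66

Answer: 66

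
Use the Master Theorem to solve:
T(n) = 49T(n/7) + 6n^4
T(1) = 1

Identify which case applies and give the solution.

a=49, b=7, f(n)=6n^4. log_7(49) = 2. Since c=4 > 2 and the regularity condition holds (49(n/7)^4 = (49/7^4)n^4 with 49/7^4 < 1), Case 3 applies: T(n) = Θ(f(n)) = O(n^4).

Answer: O(n^4) - Case 3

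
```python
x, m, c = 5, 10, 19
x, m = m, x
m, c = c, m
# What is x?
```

Trace:
`x, m, c = 5, 10, 19` → x = 5; m = 10; c = 19
`x, m = m, x` → x = 10; m = 5
`m, c = c, m` → m = 19; c = 5
So x = 10

Answer: 10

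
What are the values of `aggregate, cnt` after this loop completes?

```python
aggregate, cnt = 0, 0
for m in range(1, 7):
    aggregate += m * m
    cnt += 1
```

Sum of squares and count
`aggregate, cnt` takes the values: (0, 0) → (1, 0) → (1, 1) → (5, 1) → (5, 2) → (14, 2) → (14, 3) → (30, 3) → (30, 4) → (55, 4) → (55, 5) → (91, 5) → (91, 6)

Answer: 91, 6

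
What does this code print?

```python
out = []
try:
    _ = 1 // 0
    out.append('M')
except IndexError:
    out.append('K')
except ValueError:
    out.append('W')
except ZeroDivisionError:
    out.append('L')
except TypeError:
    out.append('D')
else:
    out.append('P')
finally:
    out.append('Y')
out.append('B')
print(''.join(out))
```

Execution trace: 'L' (except ZeroDivisionError) → 'Y' (finally) → 'B' (after the try/except). Output: LYB

Answer: LYB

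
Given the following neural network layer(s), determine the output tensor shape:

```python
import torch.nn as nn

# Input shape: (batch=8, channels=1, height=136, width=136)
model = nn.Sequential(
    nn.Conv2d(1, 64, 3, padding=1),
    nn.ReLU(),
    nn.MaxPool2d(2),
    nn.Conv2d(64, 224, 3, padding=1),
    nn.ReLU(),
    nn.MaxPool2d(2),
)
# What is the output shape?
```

Input: (8, 1, 136, 136) -> after first Conv2d: (8, 64, 136, 136) -> after first MaxPool2d: (8, 64, 68, 68) -> after second Conv2d: (8, 224, 68, 68) -> Output: (8, 224, 34, 34)

Answer: (8, 224, 34, 34)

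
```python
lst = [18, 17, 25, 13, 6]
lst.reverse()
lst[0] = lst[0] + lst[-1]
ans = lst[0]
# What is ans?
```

Trace:
`lst = [18, 17, 25, 13, 6]` → lst = [18, 17, 25, 13, 6]
`lst.reverse()` → lst = [6, 13, 25, 17, 18]
`lst[0] = lst[0] + lst[-1]` → lst = [24, 13, 25, 17, 18]
`ans = lst[0]` → ans = 24
So ans = 24

Answer: 24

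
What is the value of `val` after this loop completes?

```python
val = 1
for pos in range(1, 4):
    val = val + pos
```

Start at 1, add 1 through 3
`val` takes the values: 1 → 2 → 4 → 7

Answer: 7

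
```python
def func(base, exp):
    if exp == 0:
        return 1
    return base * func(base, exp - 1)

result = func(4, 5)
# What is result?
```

func(4, 5) = 4 * 4 * 4 * 4 * 4 = 1024

Answer: 1024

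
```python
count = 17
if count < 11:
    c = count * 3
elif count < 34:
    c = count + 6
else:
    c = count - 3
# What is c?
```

Trace:
`count = 17` → count = 17
`if count < 11: ...` → count < 11 is False, count < 34 is True → c = 23
So c = 23

Answer: 23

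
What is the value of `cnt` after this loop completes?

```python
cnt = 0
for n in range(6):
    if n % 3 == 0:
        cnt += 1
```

Count numbers divisible by 3 in range(6)
`cnt` takes the values: 0 → 1 → 2

Answer: 2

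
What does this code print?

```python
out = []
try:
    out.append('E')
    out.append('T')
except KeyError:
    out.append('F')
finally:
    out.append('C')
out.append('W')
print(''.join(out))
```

Execution trace: 'E' (try body) → 'T' (try body, no exception) → 'C' (finally) → 'W' (after the try/except). Output: ETCW

Answer: ETCW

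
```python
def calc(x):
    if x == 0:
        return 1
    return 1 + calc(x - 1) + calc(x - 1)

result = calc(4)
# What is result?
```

calc(x) = 1 + 2·calc(x-1), calc(0)=1. Closed form: (1+1)·2^4 - 1 = 31.

Answer: 31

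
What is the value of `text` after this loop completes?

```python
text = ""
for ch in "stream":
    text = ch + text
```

Reverse 'stream'
`text` takes the values: "" → "s" → "ts" → "rts" → "erts" → "aerts" → "maerts"

Answer: "maerts"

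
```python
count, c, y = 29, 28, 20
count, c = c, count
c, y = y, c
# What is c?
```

Trace:
`count, c, y = 29, 28, 20` → count = 29; c = 28; y = 20
`count, c = c, count` → count = 28; c = 29
`c, y = y, c` → c = 20; y = 29
So c = 20

Answer: 20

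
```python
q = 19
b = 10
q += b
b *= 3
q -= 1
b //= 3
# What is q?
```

Trace:
`q = 19` → q = 19
`b = 10` → b = 10
`q += b` → q = 29
`b *= 3` → b = 30
`q -= 1` → q = 28
`b //= 3` → b = 10
So q = 28

Answer: 28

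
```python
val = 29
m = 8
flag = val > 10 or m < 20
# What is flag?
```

Trace:
`val = 29` → val = 29
`m = 8` → m = 8
`flag = val > 10 or m < 20` → flag = True
So flag = True

Answer: True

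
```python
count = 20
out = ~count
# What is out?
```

Trace:
`count = 20` → count = 20
`out = ~count` → out = -21
So out = -21

Answer: -21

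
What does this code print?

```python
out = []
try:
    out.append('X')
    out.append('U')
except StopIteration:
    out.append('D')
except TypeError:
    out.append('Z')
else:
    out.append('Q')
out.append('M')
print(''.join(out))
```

Execution trace: 'X' (try body) → 'U' (try body, no exception) → 'Q' (else) → 'M' (after the try/except). Output: XUQM

Answer: XUQM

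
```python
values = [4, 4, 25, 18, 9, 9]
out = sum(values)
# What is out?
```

Trace:
`values = [4, 4, 25, 18, 9, 9]` → values = [4, 4, 25, 18, 9, 9]
`out = sum(values)` → out = 69
So out = 69

Answer: 69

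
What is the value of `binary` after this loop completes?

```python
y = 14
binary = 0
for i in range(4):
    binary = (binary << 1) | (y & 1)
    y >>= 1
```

Reverse lowest 4 bits of 14
`binary` takes the values: 0 → 1 → 3 → 7

Answer: 7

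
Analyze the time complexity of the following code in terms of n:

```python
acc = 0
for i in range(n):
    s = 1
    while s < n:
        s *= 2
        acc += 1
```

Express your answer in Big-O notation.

Each loop level contributes: n × log n. Multiplying the contributions gives O(n log n).

Answer: O(n log n)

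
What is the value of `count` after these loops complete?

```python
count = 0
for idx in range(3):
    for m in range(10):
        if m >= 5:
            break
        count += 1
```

Inner breaks at 5, outer runs 3 times
`count` takes the values: 0 → 1 → 2 → 3 → 4 → 5 → 6 → 7 → 8 → 9 → 10 → 11 → 12 → 13 → 14 → 15

Answer: 15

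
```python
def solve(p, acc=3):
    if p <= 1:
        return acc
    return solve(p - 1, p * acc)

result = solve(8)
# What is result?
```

Accumulator trace (n, acc): (8, 3) -> (7, 24) -> (6, 168) -> (5, 1008) -> (4, 5040) -> (3, 20160) -> (2, 60480) -> (1, 120960) -> return 120960

Answer: 120960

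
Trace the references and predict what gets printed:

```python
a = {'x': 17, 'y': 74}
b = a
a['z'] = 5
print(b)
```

Key concept: dict aliasing.
Step by step:
`a = {'x': 17, 'y': 74}` → a = {'x': 17, 'y': 74}
`b = a` → b = {'x': 17, 'y': 74} (same object as a)
`a['z'] = 5` → a = {'x': 17, 'y': 74, 'z': 5} (same object as b); b = {'x': 17, 'y': 74, 'z': 5} (same object as a)
`print(b)` → prints {'x': 17, 'y': 74, 'z': 5}

Answer: {'x': 17, 'y': 74, 'z': 5}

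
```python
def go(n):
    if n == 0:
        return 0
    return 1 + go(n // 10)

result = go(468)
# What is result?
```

Count of digits of 468: 3

Answer: 3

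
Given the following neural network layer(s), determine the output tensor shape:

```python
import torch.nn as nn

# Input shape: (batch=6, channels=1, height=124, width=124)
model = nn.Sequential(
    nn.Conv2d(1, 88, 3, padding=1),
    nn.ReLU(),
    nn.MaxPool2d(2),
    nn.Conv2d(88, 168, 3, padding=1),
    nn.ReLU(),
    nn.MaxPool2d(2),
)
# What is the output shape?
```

Input: (6, 1, 124, 124) -> after first Conv2d: (6, 88, 124, 124) -> after first MaxPool2d: (6, 88, 62, 62) -> after second Conv2d: (6, 168, 62, 62) -> Output: (6, 168, 31, 31)

Answer: (6, 168, 31, 31)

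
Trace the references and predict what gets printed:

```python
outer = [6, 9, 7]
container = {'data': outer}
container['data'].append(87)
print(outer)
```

Key concept: dict holds reference to list.
Step by step:
`outer = [6, 9, 7]` → outer = [6, 9, 7]
`container = {'data': outer}` → container = {'data': [6, 9, 7]}
`container['data'].append(87)` → outer = [6, 9, 7, 87]; container = {'data': [6, 9, 7, 87]}
`print(outer)` → prints [6, 9, 7, 87]

Answer: [6, 9, 7, 87]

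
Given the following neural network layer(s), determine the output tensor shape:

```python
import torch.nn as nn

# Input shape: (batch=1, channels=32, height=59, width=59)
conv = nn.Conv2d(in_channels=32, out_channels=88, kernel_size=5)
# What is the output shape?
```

Input: (1, 32, 59, 59) -> Output: (1, 88, 55, 55)

Answer: (1, 88, 55, 55)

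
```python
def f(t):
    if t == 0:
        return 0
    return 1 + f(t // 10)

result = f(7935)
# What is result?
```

Count of digits of 7935: 4

Answer: 4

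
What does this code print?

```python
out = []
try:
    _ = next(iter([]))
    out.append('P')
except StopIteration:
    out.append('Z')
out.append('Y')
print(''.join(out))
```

Execution trace: 'Z' (except StopIteration) → 'Y' (after the try/except). Output: ZY

Answer: ZY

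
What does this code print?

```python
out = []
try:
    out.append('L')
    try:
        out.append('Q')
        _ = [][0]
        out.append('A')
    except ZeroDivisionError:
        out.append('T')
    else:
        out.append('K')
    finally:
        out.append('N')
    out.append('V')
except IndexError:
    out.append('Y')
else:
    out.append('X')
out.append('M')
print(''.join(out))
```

Execution trace: 'L' (try body) → 'Q' (inner try body) → 'N' (inner finally) → 'Y' (except IndexError) → 'M' (after the try/except). Output: LQNYM

Answer: LQNYM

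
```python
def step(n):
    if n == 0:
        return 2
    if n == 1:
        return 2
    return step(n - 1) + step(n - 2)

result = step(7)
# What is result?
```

Build up from base cases: step(0)=2, step(1)=2, step(2)=4, step(3)=6, step(4)=10, step(5)=16, step(6)=26, ..., step(7)=42

Answer: 42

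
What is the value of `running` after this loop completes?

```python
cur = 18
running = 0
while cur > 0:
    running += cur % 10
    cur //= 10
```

Sum digits of 18
`running` takes the values: 0 → 8 → 9

Answer: 9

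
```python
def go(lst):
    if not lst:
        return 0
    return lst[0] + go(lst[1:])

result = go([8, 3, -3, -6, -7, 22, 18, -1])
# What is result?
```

8 + 3 + (-3) + (-6) + (-7) + 22 + 18 + (-1) + 0 = 34

Answer: 34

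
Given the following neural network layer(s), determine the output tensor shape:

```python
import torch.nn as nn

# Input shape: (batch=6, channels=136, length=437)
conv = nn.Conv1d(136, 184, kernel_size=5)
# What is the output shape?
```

Input: (6, 136, 437) -> Output: (6, 184, 433)

Answer: (6, 184, 433)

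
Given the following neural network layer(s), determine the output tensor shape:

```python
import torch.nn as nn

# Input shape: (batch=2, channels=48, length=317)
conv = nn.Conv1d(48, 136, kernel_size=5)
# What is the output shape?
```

Input: (2, 48, 317) -> Output: (2, 136, 313)

Answer: (2, 136, 313)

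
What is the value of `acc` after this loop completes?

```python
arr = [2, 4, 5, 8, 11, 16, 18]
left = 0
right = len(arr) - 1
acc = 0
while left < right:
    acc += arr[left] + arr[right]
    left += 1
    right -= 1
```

Sum of pairs from ends
`acc` takes the values: 0 → 20 → 40 → 56

Answer: 56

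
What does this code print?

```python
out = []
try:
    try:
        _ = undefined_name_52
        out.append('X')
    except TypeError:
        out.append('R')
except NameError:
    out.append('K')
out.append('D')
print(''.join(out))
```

Execution trace: 'K' (outer except NameError) → 'D' (after the try/except). Output: KD

Answer: KD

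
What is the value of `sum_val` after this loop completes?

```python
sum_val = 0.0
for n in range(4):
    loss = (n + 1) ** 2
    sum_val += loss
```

Sum of squared losses 1² + 2² + ... + 4²
`sum_val` takes the values: 0.0 → 1.0 → 5.0 → 14.0 → 30.0

Answer: 30.0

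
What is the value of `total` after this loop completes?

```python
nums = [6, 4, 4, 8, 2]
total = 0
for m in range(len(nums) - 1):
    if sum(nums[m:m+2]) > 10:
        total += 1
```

Count windows with sum > 10
`total` takes the values: 0 → 1

Answer: 1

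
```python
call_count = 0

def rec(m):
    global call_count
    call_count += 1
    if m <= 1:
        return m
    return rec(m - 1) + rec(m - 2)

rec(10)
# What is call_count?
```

Calls(m) = 1 + Calls(m-1) + Calls(m-2); Calls(0)=Calls(1)=1. For m=10 this gives 177.

Answer: 177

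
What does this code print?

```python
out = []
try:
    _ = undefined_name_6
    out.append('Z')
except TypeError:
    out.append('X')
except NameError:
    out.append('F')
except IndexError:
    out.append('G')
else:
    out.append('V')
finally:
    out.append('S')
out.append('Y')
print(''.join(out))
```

Execution trace: 'F' (except NameError) → 'S' (finally) → 'Y' (after the try/except). Output: FSY

Answer: FSY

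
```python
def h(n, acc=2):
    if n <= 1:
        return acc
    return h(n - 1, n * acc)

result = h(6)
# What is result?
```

Accumulator trace (n, acc): (6, 2) -> (5, 12) -> (4, 60) -> (3, 240) -> (2, 720) -> (1, 1440) -> return 1440

Answer: 1440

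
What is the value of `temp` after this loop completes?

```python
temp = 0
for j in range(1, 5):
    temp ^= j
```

XOR of 1 to 4
`temp` takes the values: 0 → 1 → 3 → 0 → 4

Answer: 4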